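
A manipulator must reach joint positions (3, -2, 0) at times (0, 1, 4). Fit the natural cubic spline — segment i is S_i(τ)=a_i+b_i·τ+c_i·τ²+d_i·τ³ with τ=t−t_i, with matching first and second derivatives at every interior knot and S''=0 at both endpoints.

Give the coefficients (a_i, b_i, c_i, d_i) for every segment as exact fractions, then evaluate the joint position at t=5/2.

Δ: Δ0=-5, Δ1=2/3
row 1: diag=8, rhs=34; c'=3/8, d'=17/4
back: M1=17/4
M: M0=0, M1=17/4, M2=0
seg 0: a=3, c=M0/2=0, d=(M1−M0)/(6·1)=17/24, b=Δ0−h0·(2M0+M1)/6=-137/24
seg 1: a=-2, c=M1/2=17/8, d=(M2−M1)/(6·3)=-17/72, b=Δ1−h1·(2M1+M2)/6=-43/12
t_q=5/2 → seg 1, τ=3/2; S=-2+-43/12·τ+17/8·τ²+-17/72·τ³=-217/64

  seg 0: a=3 b=-137/24 c=0 d=17/24
  seg 1: a=-2 b=-43/12 c=17/8 d=-17/72
S(5/2) = -217/64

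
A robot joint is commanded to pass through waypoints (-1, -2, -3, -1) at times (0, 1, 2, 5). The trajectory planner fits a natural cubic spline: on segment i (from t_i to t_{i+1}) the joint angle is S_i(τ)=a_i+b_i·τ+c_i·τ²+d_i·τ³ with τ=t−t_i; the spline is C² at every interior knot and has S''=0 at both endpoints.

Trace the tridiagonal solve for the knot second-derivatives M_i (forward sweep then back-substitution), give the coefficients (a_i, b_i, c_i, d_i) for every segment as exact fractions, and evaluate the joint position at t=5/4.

Δ: Δ0=-1, Δ1=-1, Δ2=2/3
row 1: diag=4, rhs=0; c'=1/4, d'=0
row 2: denom=8−1·1/4=31/4; d'=(10−1·0)/(31/4)=40/31
back: M2=40/31
back: M1=0−1/4·40/31=-10/31
M: M0=0, M1=-10/31, M2=40/31, M3=0
seg 0: a=-1, c=M0/2=0, d=(M1−M0)/(6·1)=-5/93, b=Δ0−h0·(2M0+M1)/6=-88/93
seg 1: a=-2, c=M1/2=-5/31, d=(M2−M1)/(6·1)=25/93, b=Δ1−h1·(2M1+M2)/6=-103/93
seg 2: a=-3, c=M2/2=20/31, d=(M3−M2)/(6·3)=-20/279, b=Δ2−h2·(2M2+M3)/6=-58/93
t_q=5/4 → seg 1, τ=1/4; S=-2+-103/93·τ+-5/31·τ²+25/93·τ³=-4529/1984

  seg 0: a=-1 b=-88/93 c=0 d=-5/93
  seg 1: a=-2 b=-103/93 c=-5/31 d=25/93
  seg 2: a=-3 b=-58/93 c=20/31 d=-20/279
S(5/4) = -4529/1984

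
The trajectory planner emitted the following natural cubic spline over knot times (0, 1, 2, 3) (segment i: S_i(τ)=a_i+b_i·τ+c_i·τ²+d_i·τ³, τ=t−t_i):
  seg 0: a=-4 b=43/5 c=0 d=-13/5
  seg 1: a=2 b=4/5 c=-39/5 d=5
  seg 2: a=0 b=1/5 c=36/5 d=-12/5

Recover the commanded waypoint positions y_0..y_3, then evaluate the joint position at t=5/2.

y_0=-4 y_1=2 y_2=0 y_3=5
S(5/2) = 8/5

y_0 = S_0(0) = a_0 = -4
y_1 = S_1(0) = a_1 = 2
y_2 = S_2(0) = a_2 = 0
y_3 = S_2(1) = 5
t_q=5/2 is in segment 2 (τ=1/2); S_2(τ)=8/5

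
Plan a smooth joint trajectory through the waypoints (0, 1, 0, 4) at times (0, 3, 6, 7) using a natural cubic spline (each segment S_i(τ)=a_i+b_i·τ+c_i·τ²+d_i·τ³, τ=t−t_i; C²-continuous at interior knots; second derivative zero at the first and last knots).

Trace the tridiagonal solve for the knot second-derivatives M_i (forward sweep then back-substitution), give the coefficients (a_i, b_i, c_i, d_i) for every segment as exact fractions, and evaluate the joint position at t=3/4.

Δ: Δ0=1/3, Δ1=-1/3, Δ2=4
row 1: diag=12, rhs=-4; c'=1/4, d'=-1/3
row 2: denom=8−3·1/4=29/4; d'=(26−3·-1/3)/(29/4)=108/29
back: M2=108/29
back: M1=-1/3−1/4·108/29=-110/87
M: M0=0, M1=-110/87, M2=108/29, M3=0
seg 0: a=0, c=M0/2=0, d=(M1−M0)/(6·3)=-55/783, b=Δ0−h0·(2M0+M1)/6=28/29
seg 1: a=1, c=M1/2=-55/87, d=(M2−M1)/(6·3)=217/783, b=Δ1−h1·(2M1+M2)/6=-27/29
seg 2: a=0, c=M2/2=54/29, d=(M3−M2)/(6·1)=-18/29, b=Δ2−h2·(2M2+M3)/6=80/29
t_q=3/4 → seg 0, τ=3/4; S=0+28/29·τ+0·τ²+-55/783·τ³=1289/1856

  seg 0: a=0 b=28/29 c=0 d=-55/783
  seg 1: a=1 b=-27/29 c=-55/87 d=217/783
  seg 2: a=0 b=80/29 c=54/29 d=-18/29
S(3/4) = 1289/1856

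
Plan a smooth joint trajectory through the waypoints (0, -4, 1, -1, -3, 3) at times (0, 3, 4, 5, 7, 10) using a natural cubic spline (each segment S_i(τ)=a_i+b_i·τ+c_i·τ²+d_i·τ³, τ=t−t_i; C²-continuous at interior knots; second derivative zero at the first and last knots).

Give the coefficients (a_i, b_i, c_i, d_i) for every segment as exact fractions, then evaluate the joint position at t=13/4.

Δ: Δ0=-4/3, Δ1=5, Δ2=-2, Δ3=-1, Δ4=2
row 1: diag=8, rhs=38; c'=1/8, d'=19/4
row 2: denom=4−1·1/8=31/8; d'=(-42−1·19/4)/(31/8)=-374/31
row 3: denom=6−1·8/31=178/31; d'=(6−1·-374/31)/(178/31)=280/89
row 4: denom=10−2·31/89=828/89; d'=(18−2·280/89)/(828/89)=521/414
back: M4=521/414
back: M3=280/89−31/89·521/414=1121/414
back: M2=-374/31−8/31·1121/414=-2642/207
back: M1=19/4−1/8·-2642/207=2627/414
M: M0=0, M1=2627/414, M2=-2642/207, M3=1121/414, M4=521/414, M5=0
seg 0: a=0, c=M0/2=0, d=(M1−M0)/(6·3)=2627/7452, b=Δ0−h0·(2M0+M1)/6=-3731/828
seg 1: a=-4, c=M1/2=2627/828, d=(M2−M1)/(6·1)=-293/92, b=Δ1−h1·(2M1+M2)/6=2075/414
seg 2: a=1, c=M2/2=-1321/207, d=(M3−M2)/(6·1)=2135/828, b=Δ2−h2·(2M2+M3)/6=1493/828
seg 3: a=-1, c=M3/2=1121/828, d=(M4−M3)/(6·2)=-25/207, b=Δ3−h3·(2M3+M4)/6=-445/138
seg 4: a=-3, c=M4/2=521/828, d=(M5−M4)/(6·3)=-521/7452, b=Δ4−h4·(2M4+M5)/6=307/414
t_q=13/4 → seg 1, τ=1/4; S=-4+2075/414·τ+2627/828·τ²+-293/92·τ³=-45899/17664

  seg 0: a=0 b=-3731/828 c=0 d=2627/7452
  seg 1: a=-4 b=2075/414 c=2627/828 d=-293/92
  seg 2: a=1 b=1493/828 c=-1321/207 d=2135/828
  seg 3: a=-1 b=-445/138 c=1121/828 d=-25/207
  seg 4: a=-3 b=307/414 c=521/828 d=-521/7452
S(13/4) = -45899/17664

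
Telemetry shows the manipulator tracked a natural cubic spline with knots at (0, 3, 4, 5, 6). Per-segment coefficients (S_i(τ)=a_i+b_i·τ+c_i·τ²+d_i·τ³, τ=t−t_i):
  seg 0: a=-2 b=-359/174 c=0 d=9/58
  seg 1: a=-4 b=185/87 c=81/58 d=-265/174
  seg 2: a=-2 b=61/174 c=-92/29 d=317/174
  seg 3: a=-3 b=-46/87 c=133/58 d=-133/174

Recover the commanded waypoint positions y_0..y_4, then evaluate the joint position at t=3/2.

y_0=-2 y_1=-4 y_2=-2 y_3=-3 y_4=-2
S(3/2) = -2121/464

y_0 = S_0(0) = a_0 = -2
y_1 = S_1(0) = a_1 = -4
y_2 = S_2(0) = a_2 = -2
y_3 = S_3(0) = a_3 = -3
y_4 = S_3(1) = -2
t_q=3/2 is in segment 0 (τ=3/2); S_0(τ)=-2121/464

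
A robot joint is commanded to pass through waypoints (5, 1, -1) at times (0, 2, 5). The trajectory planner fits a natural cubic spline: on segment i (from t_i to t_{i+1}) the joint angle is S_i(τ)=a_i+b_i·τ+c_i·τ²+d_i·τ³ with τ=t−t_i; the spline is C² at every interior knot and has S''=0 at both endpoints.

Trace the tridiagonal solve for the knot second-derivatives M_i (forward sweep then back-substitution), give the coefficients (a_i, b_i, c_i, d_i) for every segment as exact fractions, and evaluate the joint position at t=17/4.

  seg 0: a=5 b=-34/15 c=0 d=1/15
  seg 1: a=1 b=-22/15 c=2/5 d=-2/45
S(17/4) = -25/32

Δ: Δ0=-2, Δ1=-2/3
row 1: diag=10, rhs=8; c'=3/10, d'=4/5
back: M1=4/5
M: M0=0, M1=4/5, M2=0
seg 0: a=5, c=M0/2=0, d=(M1−M0)/(6·2)=1/15, b=Δ0−h0·(2M0+M1)/6=-34/15
seg 1: a=1, c=M1/2=2/5, d=(M2−M1)/(6·3)=-2/45, b=Δ1−h1·(2M1+M2)/6=-22/15
t_q=17/4 → seg 1, τ=9/4; S=1+-22/15·τ+2/5·τ²+-2/45·τ³=-25/32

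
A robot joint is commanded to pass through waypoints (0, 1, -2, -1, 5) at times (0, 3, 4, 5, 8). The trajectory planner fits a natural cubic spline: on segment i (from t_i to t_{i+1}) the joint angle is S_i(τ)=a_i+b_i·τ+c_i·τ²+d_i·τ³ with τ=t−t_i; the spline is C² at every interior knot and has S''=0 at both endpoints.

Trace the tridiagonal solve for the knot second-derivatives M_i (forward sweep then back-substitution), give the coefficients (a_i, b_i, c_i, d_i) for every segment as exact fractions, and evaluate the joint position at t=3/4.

Δ: Δ0=1/3, Δ1=-3, Δ2=1, Δ3=2
row 1: diag=8, rhs=-20; c'=1/8, d'=-5/2
row 2: denom=4−1·1/8=31/8; d'=(24−1·-5/2)/(31/8)=212/31
row 3: denom=8−1·8/31=240/31; d'=(6−1·212/31)/(240/31)=-13/120
back: M3=-13/120
back: M2=212/31−8/31·-13/120=103/15
back: M1=-5/2−1/8·103/15=-403/120
M: M0=0, M1=-403/120, M2=103/15, M3=-13/120, M4=0
seg 0: a=0, c=M0/2=0, d=(M1−M0)/(6·3)=-403/2160, b=Δ0−h0·(2M0+M1)/6=161/80
seg 1: a=1, c=M1/2=-403/240, d=(M2−M1)/(6·1)=409/240, b=Δ1−h1·(2M1+M2)/6=-121/40
seg 2: a=-2, c=M2/2=103/30, d=(M3−M2)/(6·1)=-93/80, b=Δ2−h2·(2M2+M3)/6=-61/48
seg 3: a=-1, c=M3/2=-13/240, d=(M4−M3)/(6·3)=13/2160, b=Δ3−h3·(2M3+M4)/6=253/120
t_q=3/4 → seg 0, τ=3/4; S=0+161/80·τ+0·τ²+-403/2160·τ³=1465/1024

  seg 0: a=0 b=161/80 c=0 d=-403/2160
  seg 1: a=1 b=-121/40 c=-403/240 d=409/240
  seg 2: a=-2 b=-61/48 c=103/30 d=-93/80
  seg 3: a=-1 b=253/120 c=-13/240 d=13/2160
S(3/4) = 1465/1024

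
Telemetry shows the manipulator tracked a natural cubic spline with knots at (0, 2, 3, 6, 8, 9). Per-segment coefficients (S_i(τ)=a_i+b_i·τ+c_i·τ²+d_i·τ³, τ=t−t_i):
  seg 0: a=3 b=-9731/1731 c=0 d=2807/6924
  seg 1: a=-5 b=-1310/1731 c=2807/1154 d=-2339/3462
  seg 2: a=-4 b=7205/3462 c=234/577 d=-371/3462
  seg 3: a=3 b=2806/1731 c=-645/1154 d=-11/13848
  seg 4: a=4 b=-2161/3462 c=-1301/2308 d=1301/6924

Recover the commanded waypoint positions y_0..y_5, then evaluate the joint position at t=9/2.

y_0=3 y_1=-5 y_2=-4 y_3=3 y_4=4 y_5=3
S(9/2) = -3023/9232

y_0 = S_0(0) = a_0 = 3
y_1 = S_1(0) = a_1 = -5
y_2 = S_2(0) = a_2 = -4
y_3 = S_3(0) = a_3 = 3
y_4 = S_4(0) = a_4 = 4
y_5 = S_4(1) = 3
t_q=9/2 is in segment 2 (τ=3/2); S_2(τ)=-3023/9232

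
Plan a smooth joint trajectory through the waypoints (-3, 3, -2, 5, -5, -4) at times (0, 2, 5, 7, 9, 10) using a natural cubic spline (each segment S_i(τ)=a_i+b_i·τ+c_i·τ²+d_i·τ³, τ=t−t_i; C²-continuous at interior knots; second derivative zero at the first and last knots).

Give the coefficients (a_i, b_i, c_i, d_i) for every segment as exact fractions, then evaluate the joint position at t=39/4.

Δ: Δ0=3, Δ1=-5/3, Δ2=7/2, Δ3=-5, Δ4=1
row 1: diag=10, rhs=-28; c'=3/10, d'=-14/5
row 2: denom=10−3·3/10=91/10; d'=(31−3·-14/5)/(91/10)=394/91
row 3: denom=8−2·20/91=688/91; d'=(-51−2·394/91)/(688/91)=-5429/688
row 4: denom=6−2·91/344=941/172; d'=(36−2·-5429/688)/(941/172)=17813/1882
back: M4=17813/1882
back: M3=-5429/688−91/344·17813/1882=-19563/1882
back: M2=394/91−20/91·-19563/1882=6224/941
back: M1=-14/5−3/10·6224/941=-4502/941
M: M0=0, M1=-4502/941, M2=6224/941, M3=-19563/1882, M4=17813/1882, M5=0
seg 0: a=-3, c=M0/2=0, d=(M1−M0)/(6·2)=-2251/5646, b=Δ0−h0·(2M0+M1)/6=12971/2823
seg 1: a=3, c=M1/2=-2251/941, d=(M2−M1)/(6·3)=5363/8469, b=Δ1−h1·(2M1+M2)/6=-535/2823
seg 2: a=-2, c=M2/2=3112/941, d=(M3−M2)/(6·2)=-32011/22584, b=Δ2−h2·(2M2+M3)/6=7214/2823
seg 3: a=5, c=M3/2=-19563/3764, d=(M4−M3)/(6·2)=4672/2823, b=Δ3−h3·(2M3+M4)/6=-6917/5646
seg 4: a=-5, c=M4/2=17813/3764, d=(M5−M4)/(6·1)=-17813/11292, b=Δ4−h4·(2M4+M5)/6=-12167/5646
t_q=39/4 → seg 4, τ=3/4; S=-5+-12167/5646·τ+17813/3764·τ²+-17813/11292·τ³=-1112873/240896

  seg 0: a=-3 b=12971/2823 c=0 d=-2251/5646
  seg 1: a=3 b=-535/2823 c=-2251/941 d=5363/8469
  seg 2: a=-2 b=7214/2823 c=3112/941 d=-32011/22584
  seg 3: a=5 b=-6917/5646 c=-19563/3764 d=4672/2823
  seg 4: a=-5 b=-12167/5646 c=17813/3764 d=-17813/11292
S(39/4) = -1112873/240896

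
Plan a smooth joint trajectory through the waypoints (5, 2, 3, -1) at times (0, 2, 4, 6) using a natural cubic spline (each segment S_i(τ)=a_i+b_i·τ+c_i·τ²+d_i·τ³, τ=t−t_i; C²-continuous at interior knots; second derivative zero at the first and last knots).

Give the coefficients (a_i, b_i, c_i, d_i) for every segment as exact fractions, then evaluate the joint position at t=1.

Δ: Δ0=-3/2, Δ1=1/2, Δ2=-2
row 1: diag=8, rhs=12; c'=1/4, d'=3/2
row 2: denom=8−2·1/4=15/2; d'=(-15−2·3/2)/(15/2)=-12/5
back: M2=-12/5
back: M1=3/2−1/4·-12/5=21/10
M: M0=0, M1=21/10, M2=-12/5, M3=0
seg 0: a=5, c=M0/2=0, d=(M1−M0)/(6·2)=7/40, b=Δ0−h0·(2M0+M1)/6=-11/5
seg 1: a=2, c=M1/2=21/20, d=(M2−M1)/(6·2)=-3/8, b=Δ1−h1·(2M1+M2)/6=-1/10
seg 2: a=3, c=M2/2=-6/5, d=(M3−M2)/(6·2)=1/5, b=Δ2−h2·(2M2+M3)/6=-2/5
t_q=1 → seg 0, τ=1; S=5+-11/5·τ+0·τ²+7/40·τ³=119/40

  seg 0: a=5 b=-11/5 c=0 d=7/40
  seg 1: a=2 b=-1/10 c=21/20 d=-3/8
  seg 2: a=3 b=-2/5 c=-6/5 d=1/5
S(1) = 119/40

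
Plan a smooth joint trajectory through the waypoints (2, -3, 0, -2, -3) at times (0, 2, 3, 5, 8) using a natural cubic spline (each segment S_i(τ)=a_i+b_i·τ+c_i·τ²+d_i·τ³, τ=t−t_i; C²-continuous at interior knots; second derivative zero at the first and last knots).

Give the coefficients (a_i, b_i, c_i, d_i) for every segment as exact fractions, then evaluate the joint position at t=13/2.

  seg 0: a=2 b=-4541/978 c=0 d=262/489
  seg 1: a=-3 b=1747/978 c=524/163 d=-1957/978
  seg 2: a=0 b=1082/489 c=-909/326 d=289/489
  seg 3: a=-2 b=-904/489 c=247/326 d=-247/2934
S(13/2) = -8743/2608

Δ: Δ0=-5/2, Δ1=3, Δ2=-1, Δ3=-1/3
row 1: diag=6, rhs=33; c'=1/6, d'=11/2
row 2: denom=6−1·1/6=35/6; d'=(-24−1·11/2)/(35/6)=-177/35
row 3: denom=10−2·12/35=326/35; d'=(4−2·-177/35)/(326/35)=247/163
back: M3=247/163
back: M2=-177/35−12/35·247/163=-909/163
back: M1=11/2−1/6·-909/163=1048/163
M: M0=0, M1=1048/163, M2=-909/163, M3=247/163, M4=0
seg 0: a=2, c=M0/2=0, d=(M1−M0)/(6·2)=262/489, b=Δ0−h0·(2M0+M1)/6=-4541/978
seg 1: a=-3, c=M1/2=524/163, d=(M2−M1)/(6·1)=-1957/978, b=Δ1−h1·(2M1+M2)/6=1747/978
seg 2: a=0, c=M2/2=-909/326, d=(M3−M2)/(6·2)=289/489, b=Δ2−h2·(2M2+M3)/6=1082/489
seg 3: a=-2, c=M3/2=247/326, d=(M4−M3)/(6·3)=-247/2934, b=Δ3−h3·(2M3+M4)/6=-904/489
t_q=13/2 → seg 3, τ=3/2; S=-2+-904/489·τ+247/326·τ²+-247/2934·τ³=-8743/2608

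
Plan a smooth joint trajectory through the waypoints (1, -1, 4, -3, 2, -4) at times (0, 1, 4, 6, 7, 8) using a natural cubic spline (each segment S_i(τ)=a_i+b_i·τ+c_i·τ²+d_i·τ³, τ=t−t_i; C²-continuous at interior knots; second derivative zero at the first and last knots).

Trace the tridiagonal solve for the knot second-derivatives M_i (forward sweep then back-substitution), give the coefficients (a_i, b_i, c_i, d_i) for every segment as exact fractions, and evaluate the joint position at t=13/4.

Δ: Δ0=-2, Δ1=5/3, Δ2=-7/2, Δ3=5, Δ4=-6
row 1: diag=8, rhs=22; c'=3/8, d'=11/4
row 2: denom=10−3·3/8=71/8; d'=(-31−3·11/4)/(71/8)=-314/71
row 3: denom=6−2·16/71=394/71; d'=(51−2·-314/71)/(394/71)=4249/394
row 4: denom=4−1·71/394=1505/394; d'=(-66−1·4249/394)/(1505/394)=-30253/1505
back: M4=-30253/1505
back: M3=4249/394−71/394·-30253/1505=21682/1505
back: M2=-314/71−16/71·21682/1505=-11542/1505
back: M1=11/4−3/8·-11542/1505=8467/1505
M: M0=0, M1=8467/1505, M2=-11542/1505, M3=21682/1505, M4=-30253/1505, M5=0
seg 0: a=1, c=M0/2=0, d=(M1−M0)/(6·1)=8467/9030, b=Δ0−h0·(2M0+M1)/6=-26527/9030
seg 1: a=-1, c=M1/2=8467/3010, d=(M2−M1)/(6·3)=-20009/27090, b=Δ1−h1·(2M1+M2)/6=-563/4515
seg 2: a=4, c=M2/2=-5771/1505, d=(M3−M2)/(6·2)=8306/4515, b=Δ2−h2·(2M2+M3)/6=-28801/9030
seg 3: a=-3, c=M3/2=10841/1505, d=(M4−M3)/(6·1)=-10387/1806, b=Δ3−h3·(2M3+M4)/6=4577/1290
seg 4: a=2, c=M4/2=-30253/3010, d=(M5−M4)/(6·1)=30253/9030, b=Δ4−h4·(2M4+M5)/6=3163/4515
t_q=13/4 → seg 1, τ=9/4; S=-1+-563/4515·τ+8467/3010·τ²+-20009/27090·τ³=875891/192640

  seg 0: a=1 b=-26527/9030 c=0 d=8467/9030
  seg 1: a=-1 b=-563/4515 c=8467/3010 d=-20009/27090
  seg 2: a=4 b=-28801/9030 c=-5771/1505 d=8306/4515
  seg 3: a=-3 b=4577/1290 c=10841/1505 d=-10387/1806
  seg 4: a=2 b=3163/4515 c=-30253/3010 d=30253/9030
S(13/4) = 875891/192640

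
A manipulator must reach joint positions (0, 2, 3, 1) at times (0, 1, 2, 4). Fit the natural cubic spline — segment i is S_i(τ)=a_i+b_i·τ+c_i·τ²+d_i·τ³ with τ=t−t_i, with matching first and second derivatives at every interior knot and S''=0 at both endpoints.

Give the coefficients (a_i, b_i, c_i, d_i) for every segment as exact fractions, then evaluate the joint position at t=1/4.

  seg 0: a=0 b=50/23 c=0 d=-4/23
  seg 1: a=2 b=38/23 c=-12/23 d=-3/23
  seg 2: a=3 b=5/23 c=-21/23 d=7/46
S(1/4) = 199/368

Δ: Δ0=2, Δ1=1, Δ2=-1
row 1: diag=4, rhs=-6; c'=1/4, d'=-3/2
row 2: denom=6−1·1/4=23/4; d'=(-12−1·-3/2)/(23/4)=-42/23
back: M2=-42/23
back: M1=-3/2−1/4·-42/23=-24/23
M: M0=0, M1=-24/23, M2=-42/23, M3=0
seg 0: a=0, c=M0/2=0, d=(M1−M0)/(6·1)=-4/23, b=Δ0−h0·(2M0+M1)/6=50/23
seg 1: a=2, c=M1/2=-12/23, d=(M2−M1)/(6·1)=-3/23, b=Δ1−h1·(2M1+M2)/6=38/23
seg 2: a=3, c=M2/2=-21/23, d=(M3−M2)/(6·2)=7/46, b=Δ2−h2·(2M2+M3)/6=5/23
t_q=1/4 → seg 0, τ=1/4; S=0+50/23·τ+0·τ²+-4/23·τ³=199/368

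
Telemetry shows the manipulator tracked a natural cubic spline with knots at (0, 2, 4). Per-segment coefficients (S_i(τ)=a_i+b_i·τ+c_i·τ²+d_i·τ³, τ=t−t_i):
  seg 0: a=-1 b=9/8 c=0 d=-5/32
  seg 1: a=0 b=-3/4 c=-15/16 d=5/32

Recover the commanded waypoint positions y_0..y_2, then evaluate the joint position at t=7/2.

y_0=-1 y_1=0 y_2=-4
S(7/2) = -693/256

y_0 = S_0(0) = a_0 = -1
y_1 = S_1(0) = a_1 = 0
y_2 = S_1(2) = -4
t_q=7/2 is in segment 1 (τ=3/2); S_1(τ)=-693/256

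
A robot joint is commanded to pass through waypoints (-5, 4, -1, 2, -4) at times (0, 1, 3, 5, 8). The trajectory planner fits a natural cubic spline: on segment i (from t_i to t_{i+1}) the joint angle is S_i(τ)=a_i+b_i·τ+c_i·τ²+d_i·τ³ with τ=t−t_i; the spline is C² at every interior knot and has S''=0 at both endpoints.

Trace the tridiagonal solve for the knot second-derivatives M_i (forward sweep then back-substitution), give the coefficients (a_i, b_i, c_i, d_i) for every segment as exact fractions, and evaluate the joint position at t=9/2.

Δ: Δ0=9, Δ1=-5/2, Δ2=3/2, Δ3=-2
row 1: diag=6, rhs=-69; c'=1/3, d'=-23/2
row 2: denom=8−2·1/3=22/3; d'=(24−2·-23/2)/(22/3)=141/22
row 3: denom=10−2·3/11=104/11; d'=(-21−2·141/22)/(104/11)=-93/26
back: M3=-93/26
back: M2=141/22−3/11·-93/26=96/13
back: M1=-23/2−1/3·96/13=-363/26
M: M0=0, M1=-363/26, M2=96/13, M3=-93/26, M4=0
seg 0: a=-5, c=M0/2=0, d=(M1−M0)/(6·1)=-121/52, b=Δ0−h0·(2M0+M1)/6=589/52
seg 1: a=4, c=M1/2=-363/52, d=(M2−M1)/(6·2)=185/104, b=Δ1−h1·(2M1+M2)/6=113/26
seg 2: a=-1, c=M2/2=48/13, d=(M3−M2)/(6·2)=-95/104, b=Δ2−h2·(2M2+M3)/6=-29/13
seg 3: a=2, c=M3/2=-93/52, d=(M4−M3)/(6·3)=31/156, b=Δ3−h3·(2M3+M4)/6=41/26
t_q=9/2 → seg 2, τ=3/2; S=-1+-29/13·τ+48/13·τ²+-95/104·τ³=731/832

  seg 0: a=-5 b=589/52 c=0 d=-121/52
  seg 1: a=4 b=113/26 c=-363/52 d=185/104
  seg 2: a=-1 b=-29/13 c=48/13 d=-95/104
  seg 3: a=2 b=41/26 c=-93/52 d=31/156
S(9/2) = 731/832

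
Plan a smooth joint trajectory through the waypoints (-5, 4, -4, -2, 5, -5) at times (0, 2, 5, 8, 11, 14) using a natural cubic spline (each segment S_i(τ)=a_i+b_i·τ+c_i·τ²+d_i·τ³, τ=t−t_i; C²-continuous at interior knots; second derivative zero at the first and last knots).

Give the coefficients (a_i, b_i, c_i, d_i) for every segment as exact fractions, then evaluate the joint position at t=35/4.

Δ: Δ0=9/2, Δ1=-8/3, Δ2=2/3, Δ3=7/3, Δ4=-10/3
row 1: diag=10, rhs=-43; c'=3/10, d'=-43/10
row 2: denom=12−3·3/10=111/10; d'=(20−3·-43/10)/(111/10)=329/111
row 3: denom=12−3·10/37=414/37; d'=(10−3·329/111)/(414/37)=41/414
row 4: denom=12−3·37/138=515/46; d'=(-34−3·41/414)/(515/46)=-4733/1545
back: M4=-4733/1545
back: M3=41/414−37/138·-4733/1545=474/515
back: M2=329/111−10/37·474/515=839/309
back: M1=-43/10−3/10·839/309=-2634/515
M: M0=0, M1=-2634/515, M2=839/309, M3=474/515, M4=-4733/1545, M5=0
seg 0: a=-5, c=M0/2=0, d=(M1−M0)/(6·2)=-439/1030, b=Δ0−h0·(2M0+M1)/6=6391/1030
seg 1: a=4, c=M1/2=-1317/515, d=(M2−M1)/(6·3)=12097/27810, b=Δ1−h1·(2M1+M2)/6=1123/1030
seg 2: a=-4, c=M2/2=839/618, d=(M3−M2)/(6·3)=-2773/27810, b=Δ2−h2·(2M2+M3)/6=-1292/515
seg 3: a=-2, c=M3/2=237/515, d=(M4−M3)/(6·3)=-1231/5562, b=Δ3−h3·(2M3+M4)/6=3033/1030
seg 4: a=5, c=M4/2=-4733/3090, d=(M5−M4)/(6·3)=4733/27810, b=Δ4−h4·(2M4+M5)/6=-139/515
t_q=35/4 → seg 3, τ=3/4; S=-2+3033/1030·τ+237/515·τ²+-1231/5562·τ³=24653/65920

  seg 0: a=-5 b=6391/1030 c=0 d=-439/1030
  seg 1: a=4 b=1123/1030 c=-1317/515 d=12097/27810
  seg 2: a=-4 b=-1292/515 c=839/618 d=-2773/27810
  seg 3: a=-2 b=3033/1030 c=237/515 d=-1231/5562
  seg 4: a=5 b=-139/515 c=-4733/3090 d=4733/27810
S(35/4) = 24653/65920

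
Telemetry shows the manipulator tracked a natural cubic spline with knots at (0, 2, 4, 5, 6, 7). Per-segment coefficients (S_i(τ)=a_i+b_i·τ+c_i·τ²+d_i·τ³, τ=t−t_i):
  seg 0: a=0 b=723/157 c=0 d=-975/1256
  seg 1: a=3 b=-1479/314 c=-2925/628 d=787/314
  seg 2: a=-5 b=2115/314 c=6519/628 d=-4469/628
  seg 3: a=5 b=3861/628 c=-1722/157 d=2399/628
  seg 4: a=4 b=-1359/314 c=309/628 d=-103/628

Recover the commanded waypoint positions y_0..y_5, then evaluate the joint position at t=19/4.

y_0 = S_0(0) = a_0 = 0
y_1 = S_1(0) = a_1 = 3
y_2 = S_2(0) = a_2 = -5
y_3 = S_3(0) = a_3 = 5
y_4 = S_4(0) = a_4 = 4
y_5 = S_4(1) = 0
t_q=19/4 is in segment 2 (τ=3/4); S_2(τ)=116101/40192

y_0=0 y_1=3 y_2=-5 y_3=5 y_4=4 y_5=0
S(19/4) = 116101/40192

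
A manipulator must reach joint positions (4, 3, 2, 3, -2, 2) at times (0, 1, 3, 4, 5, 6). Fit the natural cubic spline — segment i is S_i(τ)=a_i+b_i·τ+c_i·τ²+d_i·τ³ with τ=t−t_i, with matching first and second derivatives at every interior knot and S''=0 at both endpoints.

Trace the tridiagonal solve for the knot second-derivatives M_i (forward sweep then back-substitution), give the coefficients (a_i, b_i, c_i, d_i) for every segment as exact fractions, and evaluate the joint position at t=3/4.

Δ: Δ0=-1, Δ1=-1/2, Δ2=1, Δ3=-5, Δ4=4
row 1: diag=6, rhs=3; c'=1/3, d'=1/2
row 2: denom=6−2·1/3=16/3; d'=(9−2·1/2)/(16/3)=3/2
row 3: denom=4−1·3/16=61/16; d'=(-36−1·3/2)/(61/16)=-600/61
row 4: denom=4−1·16/61=228/61; d'=(54−1·-600/61)/(228/61)=649/38
back: M4=649/38
back: M3=-600/61−16/61·649/38=-272/19
back: M2=3/2−3/16·-272/19=159/38
back: M1=1/2−1/3·159/38=-17/19
M: M0=0, M1=-17/19, M2=159/38, M3=-272/19, M4=649/38, M5=0
seg 0: a=4, c=M0/2=0, d=(M1−M0)/(6·1)=-17/114, b=Δ0−h0·(2M0+M1)/6=-97/114
seg 1: a=3, c=M1/2=-17/38, d=(M2−M1)/(6·2)=193/456, b=Δ1−h1·(2M1+M2)/6=-74/57
seg 2: a=2, c=M2/2=159/76, d=(M3−M2)/(6·1)=-37/12, b=Δ2−h2·(2M2+M3)/6=227/114
seg 3: a=3, c=M3/2=-136/19, d=(M4−M3)/(6·1)=1193/228, b=Δ3−h3·(2M3+M4)/6=-701/228
seg 4: a=-2, c=M4/2=649/76, d=(M5−M4)/(6·1)=-649/228, b=Δ4−h4·(2M4+M5)/6=-193/114
t_q=3/4 → seg 0, τ=3/4; S=4+-97/114·τ+0·τ²+-17/114·τ³=8023/2432

  seg 0: a=4 b=-97/114 c=0 d=-17/114
  seg 1: a=3 b=-74/57 c=-17/38 d=193/456
  seg 2: a=2 b=227/114 c=159/76 d=-37/12
  seg 3: a=3 b=-701/228 c=-136/19 d=1193/228
  seg 4: a=-2 b=-193/114 c=649/76 d=-649/228
S(3/4) = 8023/2432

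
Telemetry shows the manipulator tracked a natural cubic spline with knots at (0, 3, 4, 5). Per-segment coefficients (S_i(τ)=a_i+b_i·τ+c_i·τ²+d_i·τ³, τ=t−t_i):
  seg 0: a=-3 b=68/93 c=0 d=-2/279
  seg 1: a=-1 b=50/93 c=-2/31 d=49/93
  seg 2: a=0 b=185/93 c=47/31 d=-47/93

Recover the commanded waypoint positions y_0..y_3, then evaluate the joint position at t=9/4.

y_0 = S_0(0) = a_0 = -3
y_1 = S_1(0) = a_1 = -1
y_2 = S_2(0) = a_2 = 0
y_3 = S_2(1) = 3
t_q=9/4 is in segment 0 (τ=9/4); S_0(τ)=-1425/992

y_0=-3 y_1=-1 y_2=0 y_3=3
S(9/4) = -1425/992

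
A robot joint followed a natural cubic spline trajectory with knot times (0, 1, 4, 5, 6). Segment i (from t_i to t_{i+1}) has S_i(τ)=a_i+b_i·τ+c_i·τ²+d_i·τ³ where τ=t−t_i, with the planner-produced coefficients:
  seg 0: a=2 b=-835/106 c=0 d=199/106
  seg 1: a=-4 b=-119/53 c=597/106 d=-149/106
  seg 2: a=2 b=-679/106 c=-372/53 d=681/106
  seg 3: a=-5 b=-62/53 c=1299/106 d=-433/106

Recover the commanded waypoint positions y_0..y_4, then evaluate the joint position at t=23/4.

y_0=2 y_1=-4 y_2=2 y_3=-5 y_4=2
S(23/4) = -4799/6784

y_0 = S_0(0) = a_0 = 2
y_1 = S_1(0) = a_1 = -4
y_2 = S_2(0) = a_2 = 2
y_3 = S_3(0) = a_3 = -5
y_4 = S_3(1) = 2
t_q=23/4 is in segment 3 (τ=3/4); S_3(τ)=-4799/6784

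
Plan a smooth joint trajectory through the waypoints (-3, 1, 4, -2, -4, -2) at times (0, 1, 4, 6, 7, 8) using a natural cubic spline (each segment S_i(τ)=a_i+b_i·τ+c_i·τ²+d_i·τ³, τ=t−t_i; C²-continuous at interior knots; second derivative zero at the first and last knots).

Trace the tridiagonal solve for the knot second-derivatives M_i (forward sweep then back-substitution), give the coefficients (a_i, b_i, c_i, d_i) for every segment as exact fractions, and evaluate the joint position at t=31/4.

Δ: Δ0=4, Δ1=1, Δ2=-3, Δ3=-2, Δ4=2
row 1: diag=8, rhs=-18; c'=3/8, d'=-9/4
row 2: denom=10−3·3/8=71/8; d'=(-24−3·-9/4)/(71/8)=-138/71
row 3: denom=6−2·16/71=394/71; d'=(6−2·-138/71)/(394/71)=351/197
row 4: denom=4−1·71/394=1505/394; d'=(24−1·351/197)/(1505/394)=8754/1505
back: M4=8754/1505
back: M3=351/197−71/394·8754/1505=1104/1505
back: M2=-138/71−16/71·1104/1505=-3174/1505
back: M1=-9/4−3/8·-3174/1505=-2196/1505
M: M0=0, M1=-2196/1505, M2=-3174/1505, M3=1104/1505, M4=8754/1505, M5=0
seg 0: a=-3, c=M0/2=0, d=(M1−M0)/(6·1)=-366/1505, b=Δ0−h0·(2M0+M1)/6=6386/1505
seg 1: a=1, c=M1/2=-1098/1505, d=(M2−M1)/(6·3)=-163/4515, b=Δ1−h1·(2M1+M2)/6=5288/1505
seg 2: a=4, c=M2/2=-1587/1505, d=(M3−M2)/(6·2)=713/3010, b=Δ2−h2·(2M2+M3)/6=-2767/1505
seg 3: a=-2, c=M3/2=552/1505, d=(M4−M3)/(6·1)=255/301, b=Δ3−h3·(2M3+M4)/6=-691/215
seg 4: a=-4, c=M4/2=4377/1505, d=(M5−M4)/(6·1)=-1459/1505, b=Δ4−h4·(2M4+M5)/6=92/1505
t_q=31/4 → seg 4, τ=3/4; S=-4+92/1505·τ+4377/1505·τ²+-1459/1505·τ³=-52537/19264

  seg 0: a=-3 b=6386/1505 c=0 d=-366/1505
  seg 1: a=1 b=5288/1505 c=-1098/1505 d=-163/4515
  seg 2: a=4 b=-2767/1505 c=-1587/1505 d=713/3010
  seg 3: a=-2 b=-691/215 c=552/1505 d=255/301
  seg 4: a=-4 b=92/1505 c=4377/1505 d=-1459/1505
S(31/4) = -52537/19264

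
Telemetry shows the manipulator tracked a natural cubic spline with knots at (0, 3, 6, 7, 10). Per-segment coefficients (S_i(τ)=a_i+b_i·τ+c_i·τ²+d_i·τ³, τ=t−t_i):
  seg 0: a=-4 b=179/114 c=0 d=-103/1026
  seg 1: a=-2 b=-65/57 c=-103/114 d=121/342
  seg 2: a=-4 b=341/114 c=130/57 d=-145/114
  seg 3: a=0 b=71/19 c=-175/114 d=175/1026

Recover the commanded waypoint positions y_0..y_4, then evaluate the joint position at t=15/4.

y_0=-4 y_1=-2 y_2=-4 y_3=0 y_4=2
S(15/4) = -7817/2432

y_0 = S_0(0) = a_0 = -4
y_1 = S_1(0) = a_1 = -2
y_2 = S_2(0) = a_2 = -4
y_3 = S_3(0) = a_3 = 0
y_4 = S_3(3) = 2
t_q=15/4 is in segment 1 (τ=3/4); S_1(τ)=-7817/2432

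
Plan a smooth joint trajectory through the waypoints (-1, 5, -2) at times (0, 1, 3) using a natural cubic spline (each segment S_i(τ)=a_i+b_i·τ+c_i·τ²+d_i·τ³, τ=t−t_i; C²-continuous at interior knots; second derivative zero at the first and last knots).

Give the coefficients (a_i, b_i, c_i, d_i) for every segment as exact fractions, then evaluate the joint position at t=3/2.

Δ: Δ0=6, Δ1=-7/2
row 1: diag=6, rhs=-57; c'=1/3, d'=-19/2
back: M1=-19/2
M: M0=0, M1=-19/2, M2=0
seg 0: a=-1, c=M0/2=0, d=(M1−M0)/(6·1)=-19/12, b=Δ0−h0·(2M0+M1)/6=91/12
seg 1: a=5, c=M1/2=-19/4, d=(M2−M1)/(6·2)=19/24, b=Δ1−h1·(2M1+M2)/6=17/6
t_q=3/2 → seg 1, τ=1/2; S=5+17/6·τ+-19/4·τ²+19/24·τ³=341/64

  seg 0: a=-1 b=91/12 c=0 d=-19/12
  seg 1: a=5 b=17/6 c=-19/4 d=19/24
S(3/2) = 341/64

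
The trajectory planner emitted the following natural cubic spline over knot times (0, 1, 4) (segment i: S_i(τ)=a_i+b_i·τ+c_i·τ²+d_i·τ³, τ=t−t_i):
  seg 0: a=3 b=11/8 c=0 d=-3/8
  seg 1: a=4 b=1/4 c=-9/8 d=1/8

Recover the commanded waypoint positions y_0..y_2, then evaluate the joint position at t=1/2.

y_0=3 y_1=4 y_2=-2
S(1/2) = 233/64

y_0 = S_0(0) = a_0 = 3
y_1 = S_1(0) = a_1 = 4
y_2 = S_1(3) = -2
t_q=1/2 is in segment 0 (τ=1/2); S_0(τ)=233/64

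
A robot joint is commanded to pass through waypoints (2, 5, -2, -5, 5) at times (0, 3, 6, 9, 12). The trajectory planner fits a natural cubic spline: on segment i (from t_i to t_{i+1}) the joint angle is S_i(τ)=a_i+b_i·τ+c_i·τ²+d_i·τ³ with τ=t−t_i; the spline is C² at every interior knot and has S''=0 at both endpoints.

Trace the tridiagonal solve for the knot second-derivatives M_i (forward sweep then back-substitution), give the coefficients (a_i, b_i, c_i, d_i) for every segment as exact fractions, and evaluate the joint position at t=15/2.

Δ: Δ0=1, Δ1=-7/3, Δ2=-1, Δ3=10/3
row 1: diag=12, rhs=-20; c'=1/4, d'=-5/3
row 2: denom=12−3·1/4=45/4; d'=(8−3·-5/3)/(45/4)=52/45
row 3: denom=12−3·4/15=56/5; d'=(26−3·52/45)/(56/5)=169/84
back: M3=169/84
back: M2=52/45−4/15·169/84=13/21
back: M1=-5/3−1/4·13/21=-51/28
M: M0=0, M1=-51/28, M2=13/21, M3=169/84, M4=0
seg 0: a=2, c=M0/2=0, d=(M1−M0)/(6·3)=-17/168, b=Δ0−h0·(2M0+M1)/6=107/56
seg 1: a=5, c=M1/2=-51/56, d=(M2−M1)/(6·3)=205/1512, b=Δ1−h1·(2M1+M2)/6=-23/28
seg 2: a=-2, c=M2/2=13/42, d=(M3−M2)/(6·3)=13/168, b=Δ2−h2·(2M2+M3)/6=-21/8
seg 3: a=-5, c=M3/2=169/168, d=(M4−M3)/(6·3)=-169/1512, b=Δ3−h3·(2M3+M4)/6=37/28
t_q=15/2 → seg 2, τ=3/2; S=-2+-21/8·τ+13/42·τ²+13/168·τ³=-2231/448

  seg 0: a=2 b=107/56 c=0 d=-17/168
  seg 1: a=5 b=-23/28 c=-51/56 d=205/1512
  seg 2: a=-2 b=-21/8 c=13/42 d=13/168
  seg 3: a=-5 b=37/28 c=169/168 d=-169/1512
S(15/2) = -2231/448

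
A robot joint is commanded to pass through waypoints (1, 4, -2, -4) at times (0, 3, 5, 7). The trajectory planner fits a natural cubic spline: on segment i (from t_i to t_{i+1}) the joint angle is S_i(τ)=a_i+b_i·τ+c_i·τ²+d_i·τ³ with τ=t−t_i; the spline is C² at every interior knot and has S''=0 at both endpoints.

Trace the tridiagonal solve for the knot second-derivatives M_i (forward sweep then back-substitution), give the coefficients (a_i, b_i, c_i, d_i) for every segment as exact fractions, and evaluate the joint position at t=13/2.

Δ: Δ0=1, Δ1=-3, Δ2=-1
row 1: diag=10, rhs=-24; c'=1/5, d'=-12/5
row 2: denom=8−2·1/5=38/5; d'=(12−2·-12/5)/(38/5)=42/19
back: M2=42/19
back: M1=-12/5−1/5·42/19=-54/19
M: M0=0, M1=-54/19, M2=42/19, M3=0
seg 0: a=1, c=M0/2=0, d=(M1−M0)/(6·3)=-3/19, b=Δ0−h0·(2M0+M1)/6=46/19
seg 1: a=4, c=M1/2=-27/19, d=(M2−M1)/(6·2)=8/19, b=Δ1−h1·(2M1+M2)/6=-35/19
seg 2: a=-2, c=M2/2=21/19, d=(M3−M2)/(6·2)=-7/38, b=Δ2−h2·(2M2+M3)/6=-47/19
t_q=13/2 → seg 2, τ=3/2; S=-2+-47/19·τ+21/19·τ²+-7/38·τ³=-1169/304

  seg 0: a=1 b=46/19 c=0 d=-3/19
  seg 1: a=4 b=-35/19 c=-27/19 d=8/19
  seg 2: a=-2 b=-47/19 c=21/19 d=-7/38
S(13/2) = -1169/304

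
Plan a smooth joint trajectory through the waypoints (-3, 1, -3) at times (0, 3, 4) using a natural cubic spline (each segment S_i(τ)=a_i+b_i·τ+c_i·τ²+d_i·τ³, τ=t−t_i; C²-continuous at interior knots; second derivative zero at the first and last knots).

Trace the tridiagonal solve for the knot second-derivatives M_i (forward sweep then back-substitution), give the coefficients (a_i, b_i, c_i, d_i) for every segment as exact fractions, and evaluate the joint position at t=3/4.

Δ: Δ0=4/3, Δ1=-4
row 1: diag=8, rhs=-32; c'=1/8, d'=-4
back: M1=-4
M: M0=0, M1=-4, M2=0
seg 0: a=-3, c=M0/2=0, d=(M1−M0)/(6·3)=-2/9, b=Δ0−h0·(2M0+M1)/6=10/3
seg 1: a=1, c=M1/2=-2, d=(M2−M1)/(6·1)=2/3, b=Δ1−h1·(2M1+M2)/6=-8/3
t_q=3/4 → seg 0, τ=3/4; S=-3+10/3·τ+0·τ²+-2/9·τ³=-19/32

  seg 0: a=-3 b=10/3 c=0 d=-2/9
  seg 1: a=1 b=-8/3 c=-2 d=2/3
S(3/4) = -19/32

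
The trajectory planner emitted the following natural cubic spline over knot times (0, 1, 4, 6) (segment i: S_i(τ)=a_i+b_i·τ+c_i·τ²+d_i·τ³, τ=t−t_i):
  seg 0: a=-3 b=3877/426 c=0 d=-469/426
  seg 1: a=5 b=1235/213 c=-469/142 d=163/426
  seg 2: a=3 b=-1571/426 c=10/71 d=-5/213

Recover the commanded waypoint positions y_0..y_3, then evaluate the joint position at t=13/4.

y_0=-3 y_1=5 y_2=3 y_3=-4
S(13/4) = 51653/9088

y_0 = S_0(0) = a_0 = -3
y_1 = S_1(0) = a_1 = 5
y_2 = S_2(0) = a_2 = 3
y_3 = S_2(2) = -4
t_q=13/4 is in segment 1 (τ=9/4); S_1(τ)=51653/9088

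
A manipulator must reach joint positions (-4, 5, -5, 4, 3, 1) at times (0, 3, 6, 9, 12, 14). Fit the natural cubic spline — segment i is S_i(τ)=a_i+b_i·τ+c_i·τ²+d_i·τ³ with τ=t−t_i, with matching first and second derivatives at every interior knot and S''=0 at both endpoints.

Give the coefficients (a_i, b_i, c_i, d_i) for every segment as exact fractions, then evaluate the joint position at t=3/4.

Δ: Δ0=3, Δ1=-10/3, Δ2=3, Δ3=-1/3, Δ4=-1
row 1: diag=12, rhs=-38; c'=1/4, d'=-19/6
row 2: denom=12−3·1/4=45/4; d'=(38−3·-19/6)/(45/4)=38/9
row 3: denom=12−3·4/15=56/5; d'=(-20−3·38/9)/(56/5)=-35/12
row 4: denom=10−3·15/56=515/56; d'=(-4−3·-35/12)/(515/56)=266/515
back: M4=266/515
back: M3=-35/12−15/56·266/515=-944/309
back: M2=38/9−4/15·-944/309=2594/515
back: M1=-19/6−1/4·2594/515=-6838/1545
M: M0=0, M1=-6838/1545, M2=2594/515, M3=-944/309, M4=266/515, M5=0
seg 0: a=-4, c=M0/2=0, d=(M1−M0)/(6·3)=-3419/13905, b=Δ0−h0·(2M0+M1)/6=8054/1545
seg 1: a=5, c=M1/2=-3419/1545, d=(M2−M1)/(6·3)=1462/2781, b=Δ1−h1·(2M1+M2)/6=-2203/1545
seg 2: a=-5, c=M2/2=1297/515, d=(M3−M2)/(6·3)=-6251/13905, b=Δ2−h2·(2M2+M3)/6=-787/1545
seg 3: a=4, c=M3/2=-472/309, d=(M4−M3)/(6·3)=2759/13905, b=Δ3−h3·(2M3+M4)/6=3806/1545
seg 4: a=3, c=M4/2=133/515, d=(M5−M4)/(6·2)=-133/3090, b=Δ4−h4·(2M4+M5)/6=-2077/1545
t_q=3/4 → seg 0, τ=3/4; S=-4+8054/1545·τ+0·τ²+-3419/13905·τ³=-1279/6592

  seg 0: a=-4 b=8054/1545 c=0 d=-3419/13905
  seg 1: a=5 b=-2203/1545 c=-3419/1545 d=1462/2781
  seg 2: a=-5 b=-787/1545 c=1297/515 d=-6251/13905
  seg 3: a=4 b=3806/1545 c=-472/309 d=2759/13905
  seg 4: a=3 b=-2077/1545 c=133/515 d=-133/3090
S(3/4) = -1279/6592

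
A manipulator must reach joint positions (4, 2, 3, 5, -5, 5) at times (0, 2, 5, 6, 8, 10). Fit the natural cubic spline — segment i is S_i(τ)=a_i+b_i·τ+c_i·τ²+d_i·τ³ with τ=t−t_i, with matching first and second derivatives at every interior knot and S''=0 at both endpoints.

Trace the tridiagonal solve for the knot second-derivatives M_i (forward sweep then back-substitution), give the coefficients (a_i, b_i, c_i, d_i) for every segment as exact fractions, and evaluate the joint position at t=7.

Δ: Δ0=-1, Δ1=1/3, Δ2=2, Δ3=-5, Δ4=5
row 1: diag=10, rhs=8; c'=3/10, d'=4/5
row 2: denom=8−3·3/10=71/10; d'=(10−3·4/5)/(71/10)=76/71
row 3: denom=6−1·10/71=416/71; d'=(-42−1·76/71)/(416/71)=-1529/208
row 4: denom=8−2·71/208=761/104; d'=(60−2·-1529/208)/(761/104)=7769/761
back: M4=7769/761
back: M3=-1529/208−71/208·7769/761=-8246/761
back: M2=76/71−10/71·-8246/761=1976/761
back: M1=4/5−3/10·1976/761=16/761
M: M0=0, M1=16/761, M2=1976/761, M3=-8246/761, M4=7769/761, M5=0
seg 0: a=4, c=M0/2=0, d=(M1−M0)/(6·2)=4/2283, b=Δ0−h0·(2M0+M1)/6=-2299/2283
seg 1: a=2, c=M1/2=8/761, d=(M2−M1)/(6·3)=980/6849, b=Δ1−h1·(2M1+M2)/6=-2251/2283
seg 2: a=3, c=M2/2=988/761, d=(M3−M2)/(6·1)=-5111/2283, b=Δ2−h2·(2M2+M3)/6=6713/2283
seg 3: a=5, c=M3/2=-4123/761, d=(M4−M3)/(6·2)=16015/9132, b=Δ3−h3·(2M3+M4)/6=-2692/2283
seg 4: a=-5, c=M4/2=7769/1522, d=(M5−M4)/(6·2)=-7769/9132, b=Δ4−h4·(2M4+M5)/6=-4123/2283
t_q=7 → seg 3, τ=1; S=5+-2692/2283·τ+-4123/761·τ²+16015/9132·τ³=477/3044

  seg 0: a=4 b=-2299/2283 c=0 d=4/2283
  seg 1: a=2 b=-2251/2283 c=8/761 d=980/6849
  seg 2: a=3 b=6713/2283 c=988/761 d=-5111/2283
  seg 3: a=5 b=-2692/2283 c=-4123/761 d=16015/9132
  seg 4: a=-5 b=-4123/2283 c=7769/1522 d=-7769/9132
S(7) = 477/3044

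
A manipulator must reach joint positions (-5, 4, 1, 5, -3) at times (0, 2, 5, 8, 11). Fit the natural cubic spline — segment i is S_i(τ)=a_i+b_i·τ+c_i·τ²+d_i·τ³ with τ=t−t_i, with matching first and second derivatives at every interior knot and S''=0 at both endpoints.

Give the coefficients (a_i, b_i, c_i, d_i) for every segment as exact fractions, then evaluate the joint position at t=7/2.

  seg 0: a=-5 b=53/9 c=0 d=-25/72
  seg 1: a=4 b=31/18 c=-25/12 d=127/324
  seg 2: a=1 b=-7/36 c=13/9 d=-101/324
  seg 3: a=5 b=1/18 c=-49/36 d=49/324
S(7/2) = 103/32

Δ: Δ0=9/2, Δ1=-1, Δ2=4/3, Δ3=-8/3
row 1: diag=10, rhs=-33; c'=3/10, d'=-33/10
row 2: denom=12−3·3/10=111/10; d'=(14−3·-33/10)/(111/10)=239/111
row 3: denom=12−3·10/37=414/37; d'=(-24−3·239/111)/(414/37)=-49/18
back: M3=-49/18
back: M2=239/111−10/37·-49/18=26/9
back: M1=-33/10−3/10·26/9=-25/6
M: M0=0, M1=-25/6, M2=26/9, M3=-49/18, M4=0
seg 0: a=-5, c=M0/2=0, d=(M1−M0)/(6·2)=-25/72, b=Δ0−h0·(2M0+M1)/6=53/9
seg 1: a=4, c=M1/2=-25/12, d=(M2−M1)/(6·3)=127/324, b=Δ1−h1·(2M1+M2)/6=31/18
seg 2: a=1, c=M2/2=13/9, d=(M3−M2)/(6·3)=-101/324, b=Δ2−h2·(2M2+M3)/6=-7/36
seg 3: a=5, c=M3/2=-49/36, d=(M4−M3)/(6·3)=49/324, b=Δ3−h3·(2M3+M4)/6=1/18
t_q=7/2 → seg 1, τ=3/2; S=4+31/18·τ+-25/12·τ²+127/324·τ³=103/32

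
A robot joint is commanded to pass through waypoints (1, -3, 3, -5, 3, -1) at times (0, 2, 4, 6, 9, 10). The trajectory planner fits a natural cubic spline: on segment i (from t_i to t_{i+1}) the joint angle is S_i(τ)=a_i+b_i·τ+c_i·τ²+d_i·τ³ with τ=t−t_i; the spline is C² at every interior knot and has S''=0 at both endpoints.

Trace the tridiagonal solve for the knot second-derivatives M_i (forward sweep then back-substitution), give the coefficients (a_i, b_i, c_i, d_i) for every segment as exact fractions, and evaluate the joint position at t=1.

Δ: Δ0=-2, Δ1=3, Δ2=-4, Δ3=8/3, Δ4=-4
row 1: diag=8, rhs=30; c'=1/4, d'=15/4
row 2: denom=8−2·1/4=15/2; d'=(-42−2·15/4)/(15/2)=-33/5
row 3: denom=10−2·4/15=142/15; d'=(40−2·-33/5)/(142/15)=399/71
row 4: denom=8−3·45/142=1001/142; d'=(-40−3·399/71)/(1001/142)=-734/91
back: M4=-734/91
back: M3=399/71−45/142·-734/91=744/91
back: M2=-33/5−4/15·744/91=-799/91
back: M1=15/4−1/4·-799/91=541/91
M: M0=0, M1=541/91, M2=-799/91, M3=744/91, M4=-734/91, M5=0
seg 0: a=1, c=M0/2=0, d=(M1−M0)/(6·2)=541/1092, b=Δ0−h0·(2M0+M1)/6=-1087/273
seg 1: a=-3, c=M1/2=541/182, d=(M2−M1)/(6·2)=-335/273, b=Δ1−h1·(2M1+M2)/6=536/273
seg 2: a=3, c=M2/2=-799/182, d=(M3−M2)/(6·2)=1543/1092, b=Δ2−h2·(2M2+M3)/6=-34/39
seg 3: a=-5, c=M3/2=372/91, d=(M4−M3)/(6·3)=-739/819, b=Δ3−h3·(2M3+M4)/6=-31/21
seg 4: a=3, c=M4/2=-367/91, d=(M5−M4)/(6·1)=367/273, b=Δ4−h4·(2M4+M5)/6=-358/273
t_q=1 → seg 0, τ=1; S=1+-1087/273·τ+0·τ²+541/1092·τ³=-905/364

  seg 0: a=1 b=-1087/273 c=0 d=541/1092
  seg 1: a=-3 b=536/273 c=541/182 d=-335/273
  seg 2: a=3 b=-34/39 c=-799/182 d=1543/1092
  seg 3: a=-5 b=-31/21 c=372/91 d=-739/819
  seg 4: a=3 b=-358/273 c=-367/91 d=367/273
S(1) = -905/364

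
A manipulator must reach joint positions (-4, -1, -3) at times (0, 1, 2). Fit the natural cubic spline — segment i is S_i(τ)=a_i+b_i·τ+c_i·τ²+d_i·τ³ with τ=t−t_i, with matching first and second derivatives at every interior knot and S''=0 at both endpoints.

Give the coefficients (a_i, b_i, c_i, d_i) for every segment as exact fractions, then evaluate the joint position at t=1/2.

Δ: Δ0=3, Δ1=-2
row 1: diag=4, rhs=-30; c'=1/4, d'=-15/2
back: M1=-15/2
M: M0=0, M1=-15/2, M2=0
seg 0: a=-4, c=M0/2=0, d=(M1−M0)/(6·1)=-5/4, b=Δ0−h0·(2M0+M1)/6=17/4
seg 1: a=-1, c=M1/2=-15/4, d=(M2−M1)/(6·1)=5/4, b=Δ1−h1·(2M1+M2)/6=1/2
t_q=1/2 → seg 0, τ=1/2; S=-4+17/4·τ+0·τ²+-5/4·τ³=-65/32

  seg 0: a=-4 b=17/4 c=0 d=-5/4
  seg 1: a=-1 b=1/2 c=-15/4 d=5/4
S(1/2) = -65/32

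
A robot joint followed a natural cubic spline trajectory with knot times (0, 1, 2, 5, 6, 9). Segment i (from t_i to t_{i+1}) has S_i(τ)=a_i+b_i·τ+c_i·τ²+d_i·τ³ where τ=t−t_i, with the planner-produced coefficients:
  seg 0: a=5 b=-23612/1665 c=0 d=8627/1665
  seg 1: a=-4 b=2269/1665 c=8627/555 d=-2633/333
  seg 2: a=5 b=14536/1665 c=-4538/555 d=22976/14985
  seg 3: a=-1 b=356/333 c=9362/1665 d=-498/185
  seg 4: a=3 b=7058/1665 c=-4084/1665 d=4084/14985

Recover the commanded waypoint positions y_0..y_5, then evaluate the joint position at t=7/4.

y_0=5 y_1=-4 y_2=5 y_3=-1 y_4=3 y_5=1
S(7/4) = 86311/35520

y_0 = S_0(0) = a_0 = 5
y_1 = S_1(0) = a_1 = -4
y_2 = S_2(0) = a_2 = 5
y_3 = S_3(0) = a_3 = -1
y_4 = S_4(0) = a_4 = 3
y_5 = S_4(3) = 1
t_q=7/4 is in segment 1 (τ=3/4); S_1(τ)=86311/35520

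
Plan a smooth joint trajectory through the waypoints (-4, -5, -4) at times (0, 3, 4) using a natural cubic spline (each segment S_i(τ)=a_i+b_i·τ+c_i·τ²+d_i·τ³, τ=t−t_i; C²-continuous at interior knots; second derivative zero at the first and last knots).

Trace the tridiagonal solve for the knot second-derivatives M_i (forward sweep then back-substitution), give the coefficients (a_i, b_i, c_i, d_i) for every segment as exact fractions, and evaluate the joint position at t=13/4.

  seg 0: a=-4 b=-5/6 c=0 d=1/18
  seg 1: a=-5 b=2/3 c=1/2 d=-1/6
S(13/4) = -615/128

Δ: Δ0=-1/3, Δ1=1
row 1: diag=8, rhs=8; c'=1/8, d'=1
back: M1=1
M: M0=0, M1=1, M2=0
seg 0: a=-4, c=M0/2=0, d=(M1−M0)/(6·3)=1/18, b=Δ0−h0·(2M0+M1)/6=-5/6
seg 1: a=-5, c=M1/2=1/2, d=(M2−M1)/(6·1)=-1/6, b=Δ1−h1·(2M1+M2)/6=2/3
t_q=13/4 → seg 1, τ=1/4; S=-5+2/3·τ+1/2·τ²+-1/6·τ³=-615/128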